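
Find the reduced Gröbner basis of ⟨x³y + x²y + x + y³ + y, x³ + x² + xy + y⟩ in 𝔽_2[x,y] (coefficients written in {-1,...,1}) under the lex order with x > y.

G = {x + y⁷ + y⁶ + y⁵ + y⁴ + y², y⁹ + y⁸ + y⁵ + y³ + y}

f_1 = x³y + x²y + x + y³ + y, LT = x³y.
f_2 = x³ + x² + xy + y, LT = x³.

S(f_1,f_2): lcm = x³y. S = xy² + x + y³ + y² + y.
  leading term xy²: no divisor's leading term divides it; move xy² to the remainder.
  leading term x: no divisor's leading term divides it; move x to the remainder.
  leading term y³: no divisor's leading term divides it; move y³ to the remainder.
  leading term y²: no divisor's leading term divides it; move y² to the remainder.
  leading term y: no divisor's leading term divides it; move y to the remainder.
  remainder xy² + x + y³ + y² + y ≠ 0; add g_3 = xy² + x + y³ + y² + y to the basis.

S(f_1,g_3): lcm = x³y². S = x³ + x²y³ + x²y + xy + y⁴ + y².
  leading term x³: subtract (1)·f_2 from x³ + x²y³ + x²y + xy + y⁴ + y² → x²y³ + x²y + x² + y⁴ + y² + y
  leading term x²y³: subtract (xy)·g_3 from x²y³ + x²y + x² + y⁴ + y² + y → x² + xy⁴ + xy³ + xy² + y⁴ + y² + y
  leading term x²: no divisor's leading term divides it; move x² to the remainder.
  leading term xy⁴: subtract (y²)·g_3 from xy⁴ + xy³ + xy² + y⁴ + y² + y → xy³ + y⁵ + y³ + y² + y
  leading term xy³: subtract (y)·g_3 from xy³ + y⁵ + y³ + y² + y → xy + y⁵ + y⁴ + y
  leading term xy: no divisor's leading term divides it; move xy to the remainder.
  leading term y⁵: no divisor's leading term divides it; move y⁵ to the remainder.
  leading term y⁴: no divisor's leading term divides it; move y⁴ to the remainder.
  leading term y: no divisor's leading term divides it; move y to the remainder.
  remainder x² + xy + y⁵ + y⁴ + y ≠ 0; add g_4 = x² + xy + y⁵ + y⁴ + y to the basis.

S(f_1,g_4): lcm = x³y. S = x²y² + x²y + xy⁶ + xy⁵ + xy² + x + y³ + y.
  leading term x²y²: subtract (x)·g_3 from x²y² + x²y + xy⁶ + xy⁵ + xy² + x + y³ + y → x²y + x² + xy⁶ + xy⁵ + xy³ + xy + x + y³ + y
  leading term x²y: subtract (y)·g_4 from x²y + x² + xy⁶ + xy⁵ + xy³ + xy + x + y³ + y → x² + xy⁶ + xy⁵ + xy³ + xy² + xy + x + y⁶ + y⁵ + y³ + y² + y
  leading term x²: subtract (1)·g_4 from x² + xy⁶ + xy⁵ + xy³ + xy² + xy + x + y⁶ + y⁵ + y³ + y² + y → xy⁶ + xy⁵ + xy³ + xy² + x + y⁶ + y⁴ + y³ + y²
  leading term xy⁶: subtract (y⁴)·g_3 from xy⁶ + xy⁵ + xy³ + xy² + x + y⁶ + y⁴ + y³ + y² → xy⁵ + xy⁴ + xy³ + xy² + x + y⁷ + y⁵ + y⁴ + y³ + y²
  leading term xy⁵: subtract (y³)·g_3 from xy⁵ + xy⁴ + xy³ + xy² + x + y⁷ + y⁵ + y⁴ + y³ + y² → xy⁴ + xy² + x + y⁷ + y⁶ + y³ + y²
  leading term xy⁴: subtract (y²)·g_3 from xy⁴ + xy² + x + y⁷ + y⁶ + y³ + y² → x + y⁷ + y⁶ + y⁵ + y⁴ + y²
  leading term x: no divisor's leading term divides it; move x to the remainder.
  leading term y⁷: no divisor's leading term divides it; move y⁷ to the remainder.
  leading term y⁶: no divisor's leading term divides it; move y⁶ to the remainder.
  leading term y⁵: no divisor's leading term divides it; move y⁵ to the remainder.
  leading term y⁴: no divisor's leading term divides it; move y⁴ to the remainder.
  leading term y²: no divisor's leading term divides it; move y² to the remainder.
  remainder x + y⁷ + y⁶ + y⁵ + y⁴ + y² ≠ 0; add g_5 = x + y⁷ + y⁶ + y⁵ + y⁴ + y² to the basis.

S(f_1,g_5): lcm = x³y. S = x²y⁸ + x²y⁷ + x²y⁶ + x²y⁵ + x²y³ + x²y + x + y³ + y.
  leading term x²y⁸: subtract (xy⁶)·g_3 from x²y⁸ + x²y⁷ + x²y⁶ + x²y⁵ + x²y³ + x²y + x + y³ + y → x²y⁷ + x²y⁵ + x²y³ + x²y + xy⁹ + xy⁸ + xy⁷ + x + y³ + y
  leading term x²y⁷: subtract (xy⁵)·g_3 from x²y⁷ + x²y⁵ + x²y³ + x²y + xy⁹ + xy⁸ + xy⁷ + x + y³ + y → x²y³ + x²y + xy⁹ + xy⁶ + x + y³ + y
  leading term x²y³: subtract (xy)·g_3 from x²y³ + x²y + xy⁹ + xy⁶ + x + y³ + y → xy⁹ + xy⁶ + xy⁴ + xy³ + xy² + x + y³ + y
  leading term xy⁹: subtract (y⁷)·g_3 from xy⁹ + xy⁶ + xy⁴ + xy³ + xy² + x + y³ + y → xy⁷ + xy⁶ + xy⁴ + xy³ + xy² + x + y¹⁰ + y⁹ + y⁸ + y³ + y
  leading term xy⁷: subtract (y⁵)·g_3 from xy⁷ + xy⁶ + xy⁴ + xy³ + xy² + x + y¹⁰ + y⁹ + y⁸ + y³ + y → xy⁶ + xy⁵ + xy⁴ + xy³ + xy² + x + y¹⁰ + y⁹ + y⁷ + y⁶ + y³ + y
  leading term xy⁶: subtract (y⁴)·g_3 from xy⁶ + xy⁵ + xy⁴ + xy³ + xy² + x + y¹⁰ + y⁹ + y⁷ + y⁶ + y³ + y → xy⁵ + xy³ + xy² + x + y¹⁰ + y⁹ + y⁵ + y³ + y
  leading term xy⁵: subtract (y³)·g_3 from xy⁵ + xy³ + xy² + x + y¹⁰ + y⁹ + y⁵ + y³ + y → xy² + x + y¹⁰ + y⁹ + y⁶ + y⁴ + y³ + y
  leading term xy²: subtract (1)·g_3 from xy² + x + y¹⁰ + y⁹ + y⁶ + y⁴ + y³ + y → y¹⁰ + y⁹ + y⁶ + y⁴ + y²
  leading term y¹⁰: no divisor's leading term divides it; move y¹⁰ to the remainder.
  leading term y⁹: no divisor's leading term divides it; move y⁹ to the remainder.
  leading term y⁶: no divisor's leading term divides it; move y⁶ to the remainder.
  leading term y⁴: no divisor's leading term divides it; move y⁴ to the remainder.
  leading term y²: no divisor's leading term divides it; move y² to the remainder.
  remainder y¹⁰ + y⁹ + y⁶ + y⁴ + y² ≠ 0; add g_6 = y¹⁰ + y⁹ + y⁶ + y⁴ + y² to the basis.

S(f_2,g_5): lcm = x³. S = x²y⁷ + x²y⁶ + x²y⁵ + x²y⁴ + x²y² + x² + xy + y.
  leading term x²y⁷: subtract (xy⁵)·g_3 from x²y⁷ + x²y⁶ + x²y⁵ + x²y⁴ + x²y² + x² + xy + y → x²y⁶ + x²y⁴ + x²y² + x² + xy⁸ + xy⁷ + xy⁶ + xy + y
  leading term x²y⁶: subtract (xy⁴)·g_3 from x²y⁶ + x²y⁴ + x²y² + x² + xy⁸ + xy⁷ + xy⁶ + xy + y → x²y² + x² + xy⁸ + xy⁵ + xy + y
  leading term x²y²: subtract (x)·g_3 from x²y² + x² + xy⁸ + xy⁵ + xy + y → xy⁸ + xy⁵ + xy³ + xy² + y
  leading term xy⁸: subtract (y⁶)·g_3 from xy⁸ + xy⁵ + xy³ + xy² + y → xy⁶ + xy⁵ + xy³ + xy² + y⁹ + y⁸ + y⁷ + y
  leading term xy⁶: subtract (y⁴)·g_3 from xy⁶ + xy⁵ + xy³ + xy² + y⁹ + y⁸ + y⁷ + y → xy⁵ + xy⁴ + xy³ + xy² + y⁹ + y⁸ + y⁶ + y⁵ + y
  leading term xy⁵: subtract (y³)·g_3 from xy⁵ + xy⁴ + xy³ + xy² + y⁹ + y⁸ + y⁶ + y⁵ + y → xy⁴ + xy² + y⁹ + y⁸ + y⁴ + y
  leading term xy⁴: subtract (y²)·g_3 from xy⁴ + xy² + y⁹ + y⁸ + y⁴ + y → y⁹ + y⁸ + y⁵ + y³ + y
  leading term y⁹: no divisor's leading term divides it; move y⁹ to the remainder.
  leading term y⁸: no divisor's leading term divides it; move y⁸ to the remainder.
  leading term y⁵: no divisor's leading term divides it; move y⁵ to the remainder.
  leading term y³: no divisor's leading term divides it; move y³ to the remainder.
  leading term y: no divisor's leading term divides it; move y to the remainder.
  remainder y⁹ + y⁸ + y⁵ + y³ + y ≠ 0; add g_7 = y⁹ + y⁸ + y⁵ + y³ + y to the basis.

The other S-polynomials (S(f_2,g_3), S(f_2,g_4), S(g_3,g_4), S(g_3,g_5), S(g_4,g_5), S(f_1,g_6), S(f_2,g_6), S(g_3,g_6), S(g_4,g_6), S(g_5,g_6), S(f_1,g_7), S(f_2,g_7), S(g_3,g_7), S(g_4,g_7), S(g_5,g_7), S(g_6,g_7)) all reduce to 0 modulo the current basis, so we have a Gröbner basis.
Inter-reduce: drop elements whose leading term is divisible by another's, tail-reduce, and make monic.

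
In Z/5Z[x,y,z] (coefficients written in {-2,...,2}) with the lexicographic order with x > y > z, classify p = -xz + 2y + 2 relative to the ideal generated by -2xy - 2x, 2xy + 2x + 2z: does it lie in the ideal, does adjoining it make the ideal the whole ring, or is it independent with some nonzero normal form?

First compute the reduced Gröbner basis of I by Buchberger's algorithm.
f_1 = -2xy - 2x, LT = xy.
f_2 = 2xy + 2x + 2z, LT = xy.

S(f_1,f_2): lcm = xy. S = -z.
  leading term z: no divisor's leading term divides it; move -z to the remainder.
  remainder -z ≠ 0; add h_3 = -z to the basis.

The other S-polynomials (S(f_1,h_3), S(f_2,h_3)) all reduce to 0 modulo the current basis, so we have a Gröbner basis.
Inter-reduce: drop elements whose leading term is divisible by another's, tail-reduce, and make monic.
Reduced Gröbner basis: {xy + x, z}.
Label its elements g_1 = xy + x, g_2 = z.

Reduce p = -xz + 2y + 2 modulo G:
  leading term xz: subtract (-x)·g_2 from -xz + 2y + 2 → 2y + 2
  leading term y: no divisor's leading term divides it; move 2y to the remainder.
  leading term 1: no divisor's leading term divides it; move 2 to the remainder.
  normal form = 2y + 2.
The normal form is nonzero, so p ∉ I. Since p minus its normal form lies in I, I + (p) = I + (r) where r = 2y + 2; decide whether this ideal is the whole ring.
Run Buchberger on G together with r (pairs among the g_i already reduce to 0 since G is a Gröbner basis):
g_1 = xy + x, LT = xy.
g_2 = z, LT = z.
r = 2y + 2, LT = y.

The S-polynomials (S(g_1,g_2), S(g_1,r), S(g_2,r)) all reduce to 0 modulo the current basis, so we have a Gröbner basis.
Inter-reduce: drop elements whose leading term is divisible by another's, tail-reduce, and make monic.
Reduced Gröbner basis: {y + 1, z}.
The reduced Gröbner basis of I + (p) is {y + 1, z} ≠ {1}, a proper ideal, so the enlarged system stays consistent: p is independent of I, with normal form 2y + 2.

-xz + 2y + 2 is independent of I; its normal form modulo I is 2y + 2.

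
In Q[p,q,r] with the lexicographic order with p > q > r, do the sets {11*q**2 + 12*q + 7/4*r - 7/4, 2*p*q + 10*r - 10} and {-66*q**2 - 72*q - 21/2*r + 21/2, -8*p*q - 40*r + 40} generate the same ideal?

For a fixed monomial order, each ideal has a unique reduced Gröbner basis; comparing bases decides equality.
Buchberger on the first generating set:
f_1 = 11*q**2 + 12*q + 7/4*r - 7/4, LT = q**2.
f_2 = 2*p*q + 10*r - 10, LT = p*q.

S(f_1,f_2): lcm = p*q**2. S = 12/11*p*q + 7/44*p*r - 7/44*p - 5*q*r + 5*q.
  leading term p*q: subtract (6/11)·f_2 from 12/11*p*q + 7/44*p*r - 7/44*p - 5*q*r + 5*q → 7/44*p*r - 7/44*p - 5*q*r + 5*q - 60/11*r + 60/11
  leading term p*r: no divisor's leading term divides it; move 7/44*p*r to the remainder.
  leading term p: no divisor's leading term divides it; move -7/44*p to the remainder.
  leading term q*r: no divisor's leading term divides it; move -5*q*r to the remainder.
  leading term q: no divisor's leading term divides it; move 5*q to the remainder.
  leading term r: no divisor's leading term divides it; move -60/11*r to the remainder.
  leading term 1: no divisor's leading term divides it; move 60/11 to the remainder.
  remainder 7/44*p*r - 7/44*p - 5*q*r + 5*q - 60/11*r + 60/11 ≠ 0; add g_3 = 7/44*p*r - 7/44*p - 5*q*r + 5*q - 60/11*r + 60/11 to the basis.

The other S-polynomials (S(f_1,g_3), S(f_2,g_3)) all reduce to 0 modulo the current basis, so we have a Gröbner basis.
Inter-reduce: drop elements whose leading term is divisible by another's, tail-reduce, and make monic.
Reduced Gröbner basis: {p*q + 5*r - 5, p*r - p - 220/7*q*r + 220/7*q - 240/7*r + 240/7, q**2 + 12/11*q + 7/44*r - 7/44}.

Buchberger on the second generating set:
h_1 = -66*q**2 - 72*q - 21/2*r + 21/2, LT = q**2.
h_2 = -8*p*q - 40*r + 40, LT = p*q.

S(h_1,h_2): lcm = p*q**2. S = 12/11*p*q + 7/44*p*r - 7/44*p - 5*q*r + 5*q.
  leading term p*q: subtract (-3/22)·h_2 from 12/11*p*q + 7/44*p*r - 7/44*p - 5*q*r + 5*q → 7/44*p*r - 7/44*p - 5*q*r + 5*q - 60/11*r + 60/11
  leading term p*r: no divisor's leading term divides it; move 7/44*p*r to the remainder.
  leading term p: no divisor's leading term divides it; move -7/44*p to the remainder.
  leading term q*r: no divisor's leading term divides it; move -5*q*r to the remainder.
  leading term q: no divisor's leading term divides it; move 5*q to the remainder.
  leading term r: no divisor's leading term divides it; move -60/11*r to the remainder.
  leading term 1: no divisor's leading term divides it; move 60/11 to the remainder.
  remainder 7/44*p*r - 7/44*p - 5*q*r + 5*q - 60/11*r + 60/11 ≠ 0; add k_3 = 7/44*p*r - 7/44*p - 5*q*r + 5*q - 60/11*r + 60/11 to the basis.

The other S-polynomials (S(h_1,k_3), S(h_2,k_3)) all reduce to 0 modulo the current basis, so we have a Gröbner basis.
Inter-reduce: drop elements whose leading term is divisible by another's, tail-reduce, and make monic.
Reduced Gröbner basis: {p*q + 5*r - 5, p*r - p - 220/7*q*r + 220/7*q - 240/7*r + 240/7, q**2 + 12/11*q + 7/44*r - 7/44}.

The two bases agree; hence the ideals are identical.
The choice of monomial ordering does not affect the verdict — as long as both bases are computed under the same ordering, their equality decides ideal equality.

Yes, the ideals are equal.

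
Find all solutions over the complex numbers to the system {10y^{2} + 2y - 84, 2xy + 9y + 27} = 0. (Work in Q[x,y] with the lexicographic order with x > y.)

{(0, -3), (-261/28, 14/5)}

Compute a lex Gröbner basis by Buchberger's algorithm.
f_1 = 10y^{2} + 2y - 84, LT = y^{2}.
f_2 = 2xy + 9y + 27, LT = xy.

S(f_1,f_2): lcm = xy^{2}. S = \tfrac{1}{5}xy - \tfrac{42}{5}x - \tfrac{9}{2}y^{2} - \tfrac{27}{2}y.
  reduce S modulo (f_1, f_2):
  remainder -\tfrac{42}{5}x - \tfrac{27}{2}y - \tfrac{81}{2} ≠ 0; add h_3 = -\tfrac{42}{5}x - \tfrac{27}{2}y - \tfrac{81}{2} to the basis.

The other S-polynomials (S(f_1,h_3), S(f_2,h_3)) all reduce to 0 modulo the current basis, so we have a Gröbner basis.
Inter-reduce: drop elements whose leading term is divisible by another's, tail-reduce, and make monic.
Reduced Gröbner basis: {x + \tfrac{45}{28}y + \tfrac{135}{28}, y^{2} + \tfrac{1}{5}y - \tfrac{42}{5}}.

A lex Gröbner basis eliminates variables successively. Here y^{2} + \tfrac{1}{5}y - \tfrac{42}{5} depends only on y, with roots {-3, 14/5}; lifting each root through the earlier basis elements recovers the full solutions.
  y = -3: the earlier basis element becomes x = 0, giving x = 0 — point (0, -3).
  y = 14/5: the earlier basis element becomes x + \tfrac{261}{28} = 0, giving x = -261/28 — point (-261/28, 14/5).
Zero-dimensionality of the ideal guarantees finitely many solutions over ℂ.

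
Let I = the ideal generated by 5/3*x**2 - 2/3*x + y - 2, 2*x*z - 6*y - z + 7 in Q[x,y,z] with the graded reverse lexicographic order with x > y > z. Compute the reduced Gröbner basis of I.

f_1 = 5/3*x**2 - 2/3*x + y - 2, LT = x**2.
f_2 = 2*x*z - 6*y - z + 7, LT = x*z.

S(f_1,f_2): lcm = x**2*z. S = 3*x*y + 1/10*x*z + 3/5*y*z - 7/2*x - 6/5*z.
  leading term x*y: no divisor's leading term divides it; move 3*x*y to the remainder.
  leading term x*z: subtract (1/20)·f_2 from 1/10*x*z + 3/5*y*z - 7/2*x - 6/5*z → 3/5*y*z - 7/2*x + 3/10*y - 23/20*z - 7/20
  leading term y*z: no divisor's leading term divides it; move 3/5*y*z to the remainder.
  leading term x: no divisor's leading term divides it; move -7/2*x to the remainder.
  leading term y: no divisor's leading term divides it; move 3/10*y to the remainder.
  leading term z: no divisor's leading term divides it; move -23/20*z to the remainder.
  leading term 1: no divisor's leading term divides it; move -7/20 to the remainder.
  remainder 3*x*y + 3/5*y*z - 7/2*x + 3/10*y - 23/20*z - 7/20 ≠ 0; add g_3 = 3*x*y + 3/5*y*z - 7/2*x + 3/10*y - 23/20*z - 7/20 to the basis.

S(f_1,g_3): lcm = x**2*y. S = -1/5*x*y*z + 7/6*x**2 - 1/2*x*y + 3/5*y**2 + 23/60*x*z + 7/60*x - 6/5*y.
  leading term x*y*z: subtract (-1/10*y)·f_2 from -1/5*x*y*z + 7/6*x**2 - 1/2*x*y + 3/5*y**2 + 23/60*x*z + 7/60*x - 6/5*y → 7/6*x**2 - 1/2*x*y + 23/60*x*z - 1/10*y*z + 7/60*x - 1/2*y
  leading term x**2: subtract (7/10)·f_1 from 7/6*x**2 - 1/2*x*y + 23/60*x*z - 1/10*y*z + 7/60*x - 1/2*y → -1/2*x*y + 23/60*x*z - 1/10*y*z + 7/12*x - 6/5*y + 7/5
  leading term x*y: subtract (-1/6)·g_3 from -1/2*x*y + 23/60*x*z - 1/10*y*z + 7/12*x - 6/5*y + 7/5 → 23/60*x*z - 23/20*y - 23/120*z + 161/120
  leading term x*z: subtract (23/120)·f_2 from 23/60*x*z - 23/20*y - 23/120*z + 161/120 → 0
  remainder 0.

S(f_2,g_3): lcm = x*y*z. S = -1/5*y*z**2 - 3*y**2 + 7/6*x*z - 3/5*y*z + 23/60*z**2 + 7/2*y + 7/60*z.
  leading term y*z**2: no divisor's leading term divides it; move -1/5*y*z**2 to the remainder.
  leading term y**2: no divisor's leading term divides it; move -3*y**2 to the remainder.
  leading term x*z: subtract (7/12)·f_2 from 7/6*x*z - 3/5*y*z + 23/60*z**2 + 7/2*y + 7/60*z → -3/5*y*z + 23/60*z**2 + 7*y + 7/10*z - 49/12
  leading term y*z: no divisor's leading term divides it; move -3/5*y*z to the remainder.
  leading term z**2: no divisor's leading term divides it; move 23/60*z**2 to the remainder.
  leading term y: no divisor's leading term divides it; move 7*y to the remainder.
  leading term z: no divisor's leading term divides it; move 7/10*z to the remainder.
  leading term 1: no divisor's leading term divides it; move -49/12 to the remainder.
  remainder -1/5*y*z**2 - 3*y**2 - 3/5*y*z + 23/60*z**2 + 7*y + 7/10*z - 49/12 ≠ 0; add g_4 = -1/5*y*z**2 - 3*y**2 - 3/5*y*z + 23/60*z**2 + 7*y + 7/10*z - 49/12 to the basis.

S(f_1,g_4): leading monomials are coprime, so the S-polynomial reduces to 0 (Buchberger's first criterion).
S(f_2,g_4): lcm = x*y*z**2. S = -15*x*y**2 - 3*x*y*z - 3*y**2*z + 23/12*x*z**2 - 1/2*y*z**2 + 35*x*y + 7/2*x*z + 7/2*y*z - 245/12*x.
  leading term x*y**2: subtract (-5*y)·g_3 from -15*x*y**2 - 3*x*y*z - 3*y**2*z + 23/12*x*z**2 - 1/2*y*z**2 + 35*x*y + 7/2*x*z + 7/2*y*z - 245/12*x → -3*x*y*z + 23/12*x*z**2 - 1/2*y*z**2 + 35/2*x*y + 3/2*y**2 + 7/2*x*z - 9/4*y*z - 245/12*x - 7/4*y
  leading term x*y*z: subtract (-3/2*y)·f_2 from -3*x*y*z + 23/12*x*z**2 - 1/2*y*z**2 + 35/2*x*y + 3/2*y**2 + 7/2*x*z - 9/4*y*z - 245/12*x - 7/4*y → 23/12*x*z**2 - 1/2*y*z**2 + 35/2*x*y - 15/2*y**2 + 7/2*x*z - 15/4*y*z - 245/12*x + 35/4*y
  leading term x*z**2: subtract (23/24*z)·f_2 from 23/12*x*z**2 - 1/2*y*z**2 + 35/2*x*y - 15/2*y**2 + 7/2*x*z - 15/4*y*z - 245/12*x + 35/4*y → -1/2*y*z**2 + 35/2*x*y - 15/2*y**2 + 7/2*x*z + 2*y*z + 23/24*z**2 - 245/12*x + 35/4*y - 161/24*z
  leading term y*z**2: subtract (5/2)·g_4 from -1/2*y*z**2 + 35/2*x*y - 15/2*y**2 + 7/2*x*z + 2*y*z + 23/24*z**2 - 245/12*x + 35/4*y - 161/24*z → 35/2*x*y + 7/2*x*z + 7/2*y*z - 245/12*x - 35/4*y - 203/24*z + 245/24
  leading term x*y: subtract (35/6)·g_3 from 35/2*x*y + 7/2*x*z + 7/2*y*z - 245/12*x - 35/4*y - 203/24*z + 245/24 → 7/2*x*z - 21/2*y - 7/4*z + 49/4
  leading term x*z: subtract (7/4)·f_2 from 7/2*x*z - 21/2*y - 7/4*z + 49/4 → 0
  remainder 0.

S(g_3,g_4): lcm = x*y*z**2. S = 1/5*y*z**3 - 15*x*y**2 - 3*x*y*z + 3/4*x*z**2 + 1/10*y*z**2 - 23/60*z**3 + 35*x*y + 7/2*x*z - 7/60*z**2 - 245/12*x.
  leading term y*z**3: subtract (-z)·g_4 from 1/5*y*z**3 - 15*x*y**2 - 3*x*y*z + 3/4*x*z**2 + 1/10*y*z**2 - 23/60*z**3 + 35*x*y + 7/2*x*z - 7/60*z**2 - 245/12*x → -15*x*y**2 - 3*x*y*z - 3*y**2*z + 3/4*x*z**2 - 1/2*y*z**2 + 35*x*y + 7/2*x*z + 7*y*z + 7/12*z**2 - 245/12*x - 49/12*z
  leading term x*y**2: subtract (-5*y)·g_3 from -15*x*y**2 - 3*x*y*z - 3*y**2*z + 3/4*x*z**2 - 1/2*y*z**2 + 35*x*y + 7/2*x*z + 7*y*z + 7/12*z**2 - 245/12*x - 49/12*z → -3*x*y*z + 3/4*x*z**2 - 1/2*y*z**2 + 35/2*x*y + 3/2*y**2 + 7/2*x*z + 5/4*y*z + 7/12*z**2 - 245/12*x - 7/4*y - 49/12*z
  leading term x*y*z: subtract (-3/2*y)·f_2 from -3*x*y*z + 3/4*x*z**2 - 1/2*y*z**2 + 35/2*x*y + 3/2*y**2 + 7/2*x*z + 5/4*y*z + 7/12*z**2 - 245/12*x - 7/4*y - 49/12*z → 3/4*x*z**2 - 1/2*y*z**2 + 35/2*x*y - 15/2*y**2 + 7/2*x*z - 1/4*y*z + 7/12*z**2 - 245/12*x + 35/4*y - 49/12*z
  leading term x*z**2: subtract (3/8*z)·f_2 from 3/4*x*z**2 - 1/2*y*z**2 + 35/2*x*y - 15/2*y**2 + 7/2*x*z - 1/4*y*z + 7/12*z**2 - 245/12*x + 35/4*y - 49/12*z → -1/2*y*z**2 + 35/2*x*y - 15/2*y**2 + 7/2*x*z + 2*y*z + 23/24*z**2 - 245/12*x + 35/4*y - 161/24*z
  leading term y*z**2: subtract (5/2)·g_4 from -1/2*y*z**2 + 35/2*x*y - 15/2*y**2 + 7/2*x*z + 2*y*z + 23/24*z**2 - 245/12*x + 35/4*y - 161/24*z → 35/2*x*y + 7/2*x*z + 7/2*y*z - 245/12*x - 35/4*y - 203/24*z + 245/24
  leading term x*y: subtract (35/6)·g_3 from 35/2*x*y + 7/2*x*z + 7/2*y*z - 245/12*x - 35/4*y - 203/24*z + 245/24 → 7/2*x*z - 21/2*y - 7/4*z + 49/4
  leading term x*z: subtract (7/4)·f_2 from 7/2*x*z - 21/2*y - 7/4*z + 49/4 → 0
  remainder 0.

Every S-polynomial of the final basis reduces to 0, so we have a Gröbner basis.

G = {y*z**2 + 15*y**2 + 3*y*z - 23/12*z**2 - 35*y - 7/2*z + 245/12, x**2 - 2/5*x + 3/5*y - 6/5, x*y + 1/5*y*z - 7/6*x + 1/10*y - 23/60*z - 7/60, x*z - 3*y - 1/2*z + 7/2}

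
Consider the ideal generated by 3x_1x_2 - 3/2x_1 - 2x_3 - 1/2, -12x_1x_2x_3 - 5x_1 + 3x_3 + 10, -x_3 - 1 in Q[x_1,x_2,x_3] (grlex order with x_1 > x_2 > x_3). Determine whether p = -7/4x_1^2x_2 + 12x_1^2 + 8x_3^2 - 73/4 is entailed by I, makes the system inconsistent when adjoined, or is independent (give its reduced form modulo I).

First compute the reduced Gröbner basis of I by Buchberger's algorithm.
f_1 = 3x_1x_2 - 3/2x_1 - 2x_3 - 1/2, LT = x_1x_2.
f_2 = -12x_1x_2x_3 - 5x_1 + 3x_3 + 10, LT = x_1x_2x_3.
f_3 = -x_3 - 1, LT = x_3.

S(f_1,f_2): lcm = x_1x_2x_3. S = -1/2x_1x_3 - 2/3x_3^2 - 5/12x_1 + 1/12x_3 + 5/6.
  reduce S modulo (f_1, f_2, f_3):
  remainder 1/12x_1 + 1/12 ≠ 0; add h_4 = 1/12x_1 + 1/12 to the basis.

S(f_1,h_4): lcm = x_1x_2. S = -1/2x_1 - x_2 - 2/3x_3 - 1/6.
  reduce S modulo (f_1, f_2, f_3, h_4):
  remainder -x_2 + 1 ≠ 0; add h_5 = -x_2 + 1 to the basis.

The other S-polynomials (S(f_1,f_3), S(f_2,f_3), S(f_2,h_4), S(f_3,h_4), S(f_1,h_5), S(f_2,h_5), S(f_3,h_5), S(h_4,h_5)) all reduce to 0 modulo the current basis, so we have a Gröbner basis.
Inter-reduce: drop elements whose leading term is divisible by another's, tail-reduce, and make monic.
Reduced Gröbner basis: {x_1 + 1, x_2 - 1, x_3 + 1}.
Label its elements g_1 = x_1 + 1, g_2 = x_2 - 1, g_3 = x_3 + 1.

Reduce p = -7/4x_1^2x_2 + 12x_1^2 + 8x_3^2 - 73/4 modulo G:
  leading term x_1^2x_2: subtract (-7/4x_1x_2)·g_1 from -7/4x_1^2x_2 + 12x_1^2 + 8x_3^2 - 73/4 → 12x_1^2 + 7/4x_1x_2 + 8x_3^2 - 73/4
  leading term x_1^2: subtract (12x_1)·g_1 from 12x_1^2 + 7/4x_1x_2 + 8x_3^2 - 73/4 → 7/4x_1x_2 + 8x_3^2 - 12x_1 - 73/4
  leading term x_1x_2: subtract (7/4x_2)·g_1 from 7/4x_1x_2 + 8x_3^2 - 12x_1 - 73/4 → 8x_3^2 - 12x_1 - 7/4x_2 - 73/4
  leading term x_3^2: subtract (8x_3)·g_3 from 8x_3^2 - 12x_1 - 7/4x_2 - 73/4 → -12x_1 - 7/4x_2 - 8x_3 - 73/4
  leading term x_1: subtract (-12)·g_1 from -12x_1 - 7/4x_2 - 8x_3 - 73/4 → -7/4x_2 - 8x_3 - 25/4
  leading term x_2: subtract (-7/4)·g_2 from -7/4x_2 - 8x_3 - 25/4 → -8x_3 - 8
  leading term x_3: subtract (-8)·g_3 from -8x_3 - 8 → 0
  normal form = 0.
Since the normal form is 0, p ∈ I.

The remainder on division by a Gröbner basis is unique — it is the normal form.

-7/4x_1^2x_2 + 12x_1^2 + 8x_3^2 - 73/4 lies in I (it reduces to 0).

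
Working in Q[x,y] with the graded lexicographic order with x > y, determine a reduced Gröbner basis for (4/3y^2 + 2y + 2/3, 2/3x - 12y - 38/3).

G = {y^2 + 3/2y + 1/2, x - 18y - 19}

f_1 = 4/3y^2 + 2y + 2/3, LT = y^2.
f_2 = 2/3x - 12y - 38/3, LT = x.

The S-polynomials (S(f_1,f_2)) all reduce to 0 modulo the current basis, so we have a Gröbner basis.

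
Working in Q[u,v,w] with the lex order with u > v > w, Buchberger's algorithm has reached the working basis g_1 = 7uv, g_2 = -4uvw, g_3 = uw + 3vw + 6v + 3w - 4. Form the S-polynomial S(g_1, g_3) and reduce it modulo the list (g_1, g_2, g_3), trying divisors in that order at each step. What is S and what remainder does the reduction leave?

lcm(LM(g_1), LM(g_3)) = uvw.
S = (lcm/LT(g_1))·g_1 − (lcm/LT(g_3))·g_3 = -3v^2w - 6v^2 - 3vw + 4v.
Reduce S modulo (g_1, g_2, g_3) in that order:
  leading term v^2w: no divisor's leading term divides it; move -3v^2w to the remainder.
  leading term v^2: no divisor's leading term divides it; move -6v^2 to the remainder.
  leading term vw: no divisor's leading term divides it; move -3vw to the remainder.
  leading term v: no divisor's leading term divides it; move 4v to the remainder.
The remainder -3v^2w - 6v^2 - 3vw + 4v is nonzero, so it would be added as the next basis element.
An S-polynomial is built so that the two leading terms cancel; whether anything survives reduction is exactly the Gröbner-basis criterion.

S(g_1, g_3) = -3v^2w - 6v^2 - 3vw + 4v; remainder on division = -3v^2w - 6v^2 - 3vw + 4v.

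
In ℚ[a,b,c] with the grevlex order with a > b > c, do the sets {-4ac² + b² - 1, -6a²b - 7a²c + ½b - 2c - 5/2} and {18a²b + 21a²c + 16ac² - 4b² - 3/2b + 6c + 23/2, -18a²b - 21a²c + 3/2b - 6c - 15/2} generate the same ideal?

Equality of ideals is decidable: compute both reduced Gröbner bases (unique for the ordering) and check whether they agree.
Buchberger on the first generating set:
f_1 = -4ac² + b² - 1, LT = ac².
f_2 = -6a²b - 7a²c + ½b - 2c - 5/2, LT = a²b.

S(f_1,f_2): lcm = a²bc². S = -7/6a²c³ - ¼ab³ + 1/12bc² - ⅓c³ + ¼ab - 5/12c².
  leading term a²c³: subtract (7/24ac)·f_1 from -7/6a²c³ - ¼ab³ + 1/12bc² - ⅓c³ + ¼ab - 5/12c² → -¼ab³ - 7/24ab²c + 1/12bc² - ⅓c³ + ¼ab + 7/24ac - 5/12c²
  leading term ab³: no divisor's leading term divides it; move -¼ab³ to the remainder.
  leading term ab²c: no divisor's leading term divides it; move -7/24ab²c to the remainder.
  leading term bc²: no divisor's leading term divides it; move 1/12bc² to the remainder.
  leading term c³: no divisor's leading term divides it; move -⅓c³ to the remainder.
  leading term ab: no divisor's leading term divides it; move ¼ab to the remainder.
  leading term ac: no divisor's leading term divides it; move 7/24ac to the remainder.
  leading term c²: no divisor's leading term divides it; move -5/12c² to the remainder.
  remainder -¼ab³ - 7/24ab²c + 1/12bc² - ⅓c³ + ¼ab + 7/24ac - 5/12c² ≠ 0; add g_3 = -¼ab³ - 7/24ab²c + 1/12bc² - ⅓c³ + ¼ab + 7/24ac - 5/12c² to the basis.

S(f_1,g_3): lcm = ab³c². S = -7/6ab²c³ - ¼b⁵ + ⅓bc⁴ - 4/3c⁵ + abc² + 7/6ac³ - 5/3c⁴ + ¼b³.
  leading term ab²c³: subtract (7/24b²c)·f_1 from -7/6ab²c³ - ¼b⁵ + ⅓bc⁴ - 4/3c⁵ + abc² + 7/6ac³ - 5/3c⁴ + ¼b³ → -¼b⁵ - 7/24b⁴c + ⅓bc⁴ - 4/3c⁵ + abc² + 7/6ac³ - 5/3c⁴ + ¼b³ + 7/24b²c
  leading term b⁵: no divisor's leading term divides it; move -¼b⁵ to the remainder.
  leading term b⁴c: no divisor's leading term divides it; move -7/24b⁴c to the remainder.
  leading term bc⁴: no divisor's leading term divides it; move ⅓bc⁴ to the remainder.
  leading term c⁵: no divisor's leading term divides it; move -4/3c⁵ to the remainder.
  leading term abc²: subtract (-¼b)·f_1 from abc² + 7/6ac³ - 5/3c⁴ + ¼b³ + 7/24b²c → 7/6ac³ - 5/3c⁴ + ½b³ + 7/24b²c - ¼b
  leading term ac³: subtract (-7/24c)·f_1 from 7/6ac³ - 5/3c⁴ + ½b³ + 7/24b²c - ¼b → -5/3c⁴ + ½b³ + 7/12b²c - ¼b - 7/24c
  leading term c⁴: no divisor's leading term divides it; move -5/3c⁴ to the remainder.
  leading term b³: no divisor's leading term divides it; move ½b³ to the remainder.
  leading term b²c: no divisor's leading term divides it; move 7/12b²c to the remainder.
  leading term b: no divisor's leading term divides it; move -¼b to the remainder.
  leading term c: no divisor's leading term divides it; move -7/24c to the remainder.
  remainder -¼b⁵ - 7/24b⁴c + ⅓bc⁴ - 4/3c⁵ - 5/3c⁴ + ½b³ + 7/12b²c - ¼b - 7/24c ≠ 0; add g_4 = -¼b⁵ - 7/24b⁴c + ⅓bc⁴ - 4/3c⁵ - 5/3c⁴ + ½b³ + 7/12b²c - ¼b - 7/24c to the basis.

The other S-polynomials (S(f_2,g_3), S(f_1,g_4), S(f_2,g_4), S(g_3,g_4)) all reduce to 0 modulo the current basis, so we have a Gröbner basis.
Inter-reduce: drop elements whose leading term is divisible by another's, tail-reduce, and make monic.
Reduced Gröbner basis: {b⁵ + 7/6b⁴c - 4/3bc⁴ + 16/3c⁵ + 20/3c⁴ - 2b³ - 7/3b²c + b + 7/6c, ab³ + 7/6ab²c - ⅓bc² + 4/3c³ - ab - 7/6ac + 5/3c², a²b + 7/6a²c - 1/12b + ⅓c + 5/12, ac² - ¼b² + ¼}.

Buchberger on the second generating set:
h_1 = 18a²b + 21a²c + 16ac² - 4b² - 3/2b + 6c + 23/2, LT = a²b.
h_2 = -18a²b - 21a²c + 3/2b - 6c - 15/2, LT = a²b.

S(h_1,h_2): lcm = a²b. S = 8/9ac² - 2/9b² + 2/9.
  leading term ac²: no divisor's leading term divides it; move 8/9ac² to the remainder.
  leading term b²: no divisor's leading term divides it; move -2/9b² to the remainder.
  leading term 1: no divisor's leading term divides it; move 2/9 to the remainder.
  remainder 8/9ac² - 2/9b² + 2/9 ≠ 0; add k_3 = 8/9ac² - 2/9b² + 2/9 to the basis.

S(h_1,k_3): lcm = a²bc². S = 7/6a²c³ + 8/9ac⁴ + ¼ab³ - 2/9b²c² - 1/12bc² + ⅓c³ - ¼ab + 23/36c².
  leading term a²c³: subtract (21/16ac)·k_3 from 7/6a²c³ + 8/9ac⁴ + ¼ab³ - 2/9b²c² - 1/12bc² + ⅓c³ - ¼ab + 23/36c² → 8/9ac⁴ + ¼ab³ + 7/24ab²c - 2/9b²c² - 1/12bc² + ⅓c³ - ¼ab - 7/24ac + 23/36c²
  leading term ac⁴: subtract (c²)·k_3 from 8/9ac⁴ + ¼ab³ + 7/24ab²c - 2/9b²c² - 1/12bc² + ⅓c³ - ¼ab - 7/24ac + 23/36c² → ¼ab³ + 7/24ab²c - 1/12bc² + ⅓c³ - ¼ab - 7/24ac + 5/12c²
  leading term ab³: no divisor's leading term divides it; move ¼ab³ to the remainder.
  leading term ab²c: no divisor's leading term divides it; move 7/24ab²c to the remainder.
  leading term bc²: no divisor's leading term divides it; move -1/12bc² to the remainder.
  leading term c³: no divisor's leading term divides it; move ⅓c³ to the remainder.
  leading term ab: no divisor's leading term divides it; move -¼ab to the remainder.
  leading term ac: no divisor's leading term divides it; move -7/24ac to the remainder.
  leading term c²: no divisor's leading term divides it; move 5/12c² to the remainder.
  remainder ¼ab³ + 7/24ab²c - 1/12bc² + ⅓c³ - ¼ab - 7/24ac + 5/12c² ≠ 0; add k_4 = ¼ab³ + 7/24ab²c - 1/12bc² + ⅓c³ - ¼ab - 7/24ac + 5/12c² to the basis.

S(k_3,k_4): lcm = ab³c². S = -7/6ab²c³ - ¼b⁵ + ⅓bc⁴ - 4/3c⁵ + abc² + 7/6ac³ - 5/3c⁴ + ¼b³.
  leading term ab²c³: subtract (-21/16b²c)·k_3 from -7/6ab²c³ - ¼b⁵ + ⅓bc⁴ - 4/3c⁵ + abc² + 7/6ac³ - 5/3c⁴ + ¼b³ → -¼b⁵ - 7/24b⁴c + ⅓bc⁴ - 4/3c⁵ + abc² + 7/6ac³ - 5/3c⁴ + ¼b³ + 7/24b²c
  leading term b⁵: no divisor's leading term divides it; move -¼b⁵ to the remainder.
  leading term b⁴c: no divisor's leading term divides it; move -7/24b⁴c to the remainder.
  leading term bc⁴: no divisor's leading term divides it; move ⅓bc⁴ to the remainder.
  leading term c⁵: no divisor's leading term divides it; move -4/3c⁵ to the remainder.
  leading term abc²: subtract (9/8b)·k_3 from abc² + 7/6ac³ - 5/3c⁴ + ¼b³ + 7/24b²c → 7/6ac³ - 5/3c⁴ + ½b³ + 7/24b²c - ¼b
  leading term ac³: subtract (21/16c)·k_3 from 7/6ac³ - 5/3c⁴ + ½b³ + 7/24b²c - ¼b → -5/3c⁴ + ½b³ + 7/12b²c - ¼b - 7/24c
  leading term c⁴: no divisor's leading term divides it; move -5/3c⁴ to the remainder.
  leading term b³: no divisor's leading term divides it; move ½b³ to the remainder.
  leading term b²c: no divisor's leading term divides it; move 7/12b²c to the remainder.
  leading term b: no divisor's leading term divides it; move -¼b to the remainder.
  leading term c: no divisor's leading term divides it; move -7/24c to the remainder.
  remainder -¼b⁵ - 7/24b⁴c + ⅓bc⁴ - 4/3c⁵ - 5/3c⁴ + ½b³ + 7/12b²c - ¼b - 7/24c ≠ 0; add k_5 = -¼b⁵ - 7/24b⁴c + ⅓bc⁴ - 4/3c⁵ - 5/3c⁴ + ½b³ + 7/12b²c - ¼b - 7/24c to the basis.

The other S-polynomials (S(h_2,k_3), S(h_1,k_4), S(h_2,k_4), S(h_1,k_5), S(h_2,k_5), S(k_3,k_5), S(k_4,k_5)) all reduce to 0 modulo the current basis, so we have a Gröbner basis.
Inter-reduce: drop elements whose leading term is divisible by another's, tail-reduce, and make monic.
Reduced Gröbner basis: {b⁵ + 7/6b⁴c - 4/3bc⁴ + 16/3c⁵ + 20/3c⁴ - 2b³ - 7/3b²c + b + 7/6c, ab³ + 7/6ab²c - ⅓bc² + 4/3c³ - ab - 7/6ac + 5/3c², a²b + 7/6a²c - 1/12b + ⅓c + 5/12, ac² - ¼b² + ¼}.

Same reduced basis, so the two generating sets span the same ideal.

Yes, the ideals are equal.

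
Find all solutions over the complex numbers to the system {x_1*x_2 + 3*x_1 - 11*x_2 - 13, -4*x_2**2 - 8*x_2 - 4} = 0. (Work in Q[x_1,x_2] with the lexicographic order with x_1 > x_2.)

Compute a lex Gröbner basis by Buchberger's algorithm.
f_1 = x_1*x_2 + 3*x_1 - 11*x_2 - 13, LT = x_1*x_2.
f_2 = -4*x_2**2 - 8*x_2 - 4, LT = x_2**2.

S(f_1,f_2): lcm = x_1*x_2**2. S = x_1*x_2 - x_1 - 11*x_2**2 - 13*x_2.
  reduce S modulo (f_1, f_2):
  remainder -4*x_1 + 20*x_2 + 24 ≠ 0; add h_3 = -4*x_1 + 20*x_2 + 24 to the basis.

The other S-polynomials (S(f_1,h_3), S(f_2,h_3)) all reduce to 0 modulo the current basis, so we have a Gröbner basis.
Inter-reduce: drop elements whose leading term is divisible by another's, tail-reduce, and make monic.
Reduced Gröbner basis: {x_1 - 5*x_2 - 6, x_2**2 + 2*x_2 + 1}.

Since the basis is lex-ordered, x_2**2 + 2*x_2 + 1 is univariate in x_2. Its roots are {-1}. Back-substituting each root into the other basis elements fixes the other coordinates.
  x_2 = -1: the earlier basis element becomes x_1 - 1 = 0, giving x_1 = 1 — point (1, -1).
This is the nonlinear analogue of row-reducing a linear system.

{(1, -1)}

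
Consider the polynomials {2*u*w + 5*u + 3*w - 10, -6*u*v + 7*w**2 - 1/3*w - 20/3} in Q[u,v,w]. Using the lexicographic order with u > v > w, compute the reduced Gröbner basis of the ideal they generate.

Buchberger's algorithm terminates because the ascending chain of leading-term ideals stabilizes.

f_1 = 2*u*w + 5*u + 3*w - 10, LT = u*w.
f_2 = -6*u*v + 7*w**2 - 1/3*w - 20/3, LT = u*v.

S(f_1,f_2): lcm = u*v*w. S = 5/2*u*v + 3/2*v*w - 5*v + 7/6*w**3 - 1/18*w**2 - 10/9*w.
  reduce S modulo (f_1, f_2):
  remainder 3/2*v*w - 5*v + 7/6*w**3 + 103/36*w**2 - 5/4*w - 25/9 ≠ 0; add g_3 = 3/2*v*w - 5*v + 7/6*w**3 + 103/36*w**2 - 5/4*w - 25/9 to the basis.

The other S-polynomials (S(f_1,g_3), S(f_2,g_3)) all reduce to 0 modulo the current basis, so we have a Gröbner basis.

G = {u*v - 7/6*w**2 + 1/18*w + 10/9, u*w + 5/2*u + 3/2*w - 5, v*w - 10/3*v + 7/9*w**3 + 103/54*w**2 - 5/6*w - 50/27}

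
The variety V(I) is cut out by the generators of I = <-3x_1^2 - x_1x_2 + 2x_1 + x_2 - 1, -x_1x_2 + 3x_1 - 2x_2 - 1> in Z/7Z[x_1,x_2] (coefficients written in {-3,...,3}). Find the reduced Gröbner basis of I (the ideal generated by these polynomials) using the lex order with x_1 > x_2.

G = {x_1^2 - 2x_1 - x_2, x_1x_2 - 3x_1 + 2x_2 + 1, x_2^2 + 3x_2 + 3}

The reduced Gröbner basis is the canonical form of the ideal for this ordering.

f_1 = -3x_1^2 - x_1x_2 + 2x_1 + x_2 - 1, LT = x_1^2.
f_2 = -x_1x_2 + 3x_1 - 2x_2 - 1, LT = x_1x_2.

S(f_1,f_2): lcm = x_1^2x_2. S = 3x_1^2 - 2x_1x_2^2 + 2x_1x_2 - x_1 + 2x_2^2 - 2x_2.
  reduce S modulo (f_1, f_2):
  remainder -x_2^2 - 3x_2 - 3 ≠ 0; add g_3 = -x_2^2 - 3x_2 - 3 to the basis.

The other S-polynomials (S(f_1,g_3), S(f_2,g_3)) all reduce to 0 modulo the current basis, so we have a Gröbner basis.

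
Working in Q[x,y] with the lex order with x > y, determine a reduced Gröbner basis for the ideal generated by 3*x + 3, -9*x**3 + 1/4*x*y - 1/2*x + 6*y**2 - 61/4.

Buchberger's algorithm terminates because the ascending chain of leading-term ideals stabilizes.

f_1 = 3*x + 3, LT = x.
f_2 = -9*x**3 + 1/4*x*y - 1/2*x + 6*y**2 - 61/4, LT = x**3.

S(f_1,f_2): lcm = x**3. S = x**2 + 1/36*x*y - 1/18*x + 2/3*y**2 - 61/36.
  leading term x**2: subtract (1/3*x)·f_1 from x**2 + 1/36*x*y - 1/18*x + 2/3*y**2 - 61/36 → 1/36*x*y - 19/18*x + 2/3*y**2 - 61/36
  leading term x*y: subtract (1/108*y)·f_1 from 1/36*x*y - 19/18*x + 2/3*y**2 - 61/36 → -19/18*x + 2/3*y**2 - 1/36*y - 61/36
  leading term x: subtract (-19/54)·f_1 from -19/18*x + 2/3*y**2 - 1/36*y - 61/36 → 2/3*y**2 - 1/36*y - 23/36
  leading term y**2: no divisor's leading term divides it; move 2/3*y**2 to the remainder.
  leading term y: no divisor's leading term divides it; move -1/36*y to the remainder.
  leading term 1: no divisor's leading term divides it; move -23/36 to the remainder.
  remainder 2/3*y**2 - 1/36*y - 23/36 ≠ 0; add g_3 = 2/3*y**2 - 1/36*y - 23/36 to the basis.

S(f_1,g_3): leading monomials are coprime, so the S-polynomial reduces to 0 (Buchberger's first criterion).
S(f_2,g_3): leading monomials are coprime, so the S-polynomial reduces to 0 (Buchberger's first criterion).
Every S-polynomial of the final basis reduces to 0, so we have a Gröbner basis.
Inter-reduce: drop elements whose leading term is divisible by another's, tail-reduce, and make monic.

G = {x + 1, y**2 - 1/24*y - 23/24}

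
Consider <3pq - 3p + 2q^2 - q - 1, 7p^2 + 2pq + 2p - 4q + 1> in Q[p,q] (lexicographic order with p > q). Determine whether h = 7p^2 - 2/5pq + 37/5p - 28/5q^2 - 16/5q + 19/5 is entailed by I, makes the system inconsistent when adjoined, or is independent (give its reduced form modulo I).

First compute the reduced Gröbner basis of I by Buchberger's algorithm.
f_1 = 3pq - 3p + 2q^2 - q - 1, LT = pq.
f_2 = 7p^2 + 2pq + 2p - 4q + 1, LT = p^2.

S(f_1,f_2): lcm = p^2q. S = -p^2 + 8/21pq^2 - 13/21pq - 1/3p + 4/7q^2 - 1/7q.
  leading term p^2: subtract (-1/7)·f_2 from -p^2 + 8/21pq^2 - 13/21pq - 1/3p + 4/7q^2 - 1/7q → 8/21pq^2 - 1/3pq - 1/21p + 4/7q^2 - 5/7q + 1/7
  leading term pq^2: subtract (8/63q)·f_1 from 8/21pq^2 - 1/3pq - 1/21p + 4/7q^2 - 5/7q + 1/7 → 1/21pq - 1/21p - 16/63q^3 + 44/63q^2 - 37/63q + 1/7
  leading term pq: subtract (1/63)·f_1 from 1/21pq - 1/21p - 16/63q^3 + 44/63q^2 - 37/63q + 1/7 → -16/63q^3 + 2/3q^2 - 4/7q + 10/63
  leading term q^3: no divisor's leading term divides it; move -16/63q^3 to the remainder.
  leading term q^2: no divisor's leading term divides it; move 2/3q^2 to the remainder.
  leading term q: no divisor's leading term divides it; move -4/7q to the remainder.
  leading term 1: no divisor's leading term divides it; move 10/63 to the remainder.
  remainder -16/63q^3 + 2/3q^2 - 4/7q + 10/63 ≠ 0; add k_3 = -16/63q^3 + 2/3q^2 - 4/7q + 10/63 to the basis.

The other S-polynomials (S(f_1,k_3), S(f_2,k_3)) all reduce to 0 modulo the current basis, so we have a Gröbner basis.
Inter-reduce: drop elements whose leading term is divisible by another's, tail-reduce, and make monic.
Reduced Gröbner basis: {p^2 + 4/7p - 4/21q^2 - 10/21q + 5/21, pq - p + 2/3q^2 - 1/3q - 1/3, q^3 - 21/8q^2 + 9/4q - 5/8}.
Label its elements g_1 = p^2 + 4/7p - 4/21q^2 - 10/21q + 5/21, g_2 = pq - p + 2/3q^2 - 1/3q - 1/3, g_3 = q^3 - 21/8q^2 + 9/4q - 5/8.

Reduce h = 7p^2 - 2/5pq + 37/5p - 28/5q^2 - 16/5q + 19/5 modulo G:
  leading term p^2: subtract (7)·g_1 from 7p^2 - 2/5pq + 37/5p - 28/5q^2 - 16/5q + 19/5 → -2/5pq + 17/5p - 64/15q^2 + 2/15q + 32/15
  leading term pq: subtract (-2/5)·g_2 from -2/5pq + 17/5p - 64/15q^2 + 2/15q + 32/15 → 3p - 4q^2 + 2
  leading term p: no divisor's leading term divides it; move 3p to the remainder.
  leading term q^2: no divisor's leading term divides it; move -4q^2 to the remainder.
  leading term 1: no divisor's leading term divides it; move 2 to the remainder.
  normal form = 3p - 4q^2 + 2.
The normal form is nonzero, so h ∉ I. Since h minus its normal form lies in I, I + (h) = I + (r) where r = 3p - 4q^2 + 2; decide whether this ideal is the whole ring.
Run Buchberger on G together with r (pairs among the g_i already reduce to 0 since G is a Gröbner basis):
g_1 = p^2 + 4/7p - 4/21q^2 - 10/21q + 5/21, LT = p^2.
g_2 = pq - p + 2/3q^2 - 1/3q - 1/3, LT = pq.
g_3 = q^3 - 21/8q^2 + 9/4q - 5/8, LT = q^3.
r = 3p - 4q^2 + 2, LT = p.

S(g_1,r): lcm = p^2. S = 4/3pq^2 - 2/21p - 4/21q^2 - 10/21q + 5/21.
  leading term pq^2: subtract (4/3q)·g_2 from 4/3pq^2 - 2/21p - 4/21q^2 - 10/21q + 5/21 → 4/3pq - 2/21p - 8/9q^3 + 16/63q^2 - 2/63q + 5/21
  leading term pq: subtract (4/3)·g_2 from 4/3pq - 2/21p - 8/9q^3 + 16/63q^2 - 2/63q + 5/21 → 26/21p - 8/9q^3 - 40/63q^2 + 26/63q + 43/63
  leading term p: subtract (26/63)·r from 26/21p - 8/9q^3 - 40/63q^2 + 26/63q + 43/63 → -8/9q^3 + 64/63q^2 + 26/63q - 1/7
  leading term q^3: subtract (-8/9)·g_3 from -8/9q^3 + 64/63q^2 + 26/63q - 1/7 → -83/63q^2 + 152/63q - 44/63
  leading term q^2: no divisor's leading term divides it; move -83/63q^2 to the remainder.
  leading term q: no divisor's leading term divides it; move 152/63q to the remainder.
  leading term 1: no divisor's leading term divides it; move -44/63 to the remainder.
  remainder -83/63q^2 + 152/63q - 44/63 ≠ 0; add m_5 = -83/63q^2 + 152/63q - 44/63 to the basis.

S(g_2,r): lcm = pq. S = -p + 4/3q^3 + 2/3q^2 - q - 1/3.
  leading term p: subtract (-1/3)·r from -p + 4/3q^3 + 2/3q^2 - q - 1/3 → 4/3q^3 - 2/3q^2 - q + 1/3
  leading term q^3: subtract (4/3)·g_3 from 4/3q^3 - 2/3q^2 - q + 1/3 → 17/6q^2 - 4q + 7/6
  leading term q^2: subtract (-357/166)·m_5 from 17/6q^2 - 4q + 7/6 → 296/249q - 167/498
  leading term q: no divisor's leading term divides it; move 296/249q to the remainder.
  leading term 1: no divisor's leading term divides it; move -167/498 to the remainder.
  remainder 296/249q - 167/498 ≠ 0; add m_6 = 296/249q - 167/498 to the basis.

S(g_2,m_5): lcm = pq^2. S = 69/83pq - 44/83p + 2/3q^3 - 1/3q^2 - 1/3q.
  leading term pq: subtract (69/83)·g_2 from 69/83pq - 44/83p + 2/3q^3 - 1/3q^2 - 1/3q → 25/83p + 2/3q^3 - 221/249q^2 - 14/249q + 23/83
  leading term p: subtract (25/249)·r from 25/83p + 2/3q^3 - 221/249q^2 - 14/249q + 23/83 → 2/3q^3 - 121/249q^2 - 14/249q + 19/249
  leading term q^3: subtract (2/3)·g_3 from 2/3q^3 - 121/249q^2 - 14/249q + 19/249 → 1259/996q^2 - 775/498q + 491/996
  leading term q^2: subtract (-26439/27556)·m_5 from 1259/996q^2 - 775/498q + 491/996 → 10453/13778q - 4881/27556
  leading term q: subtract (31359/49136)·m_6 from 10453/13778q - 4881/27556 → 3625/98272
  leading term 1: no divisor's leading term divides it; move 3625/98272 to the remainder.
  remainder 3625/98272 ≠ 0; add m_7 = 3625/98272 to the basis.

The other S-polynomials (S(g_1,g_2), S(g_1,g_3), S(g_2,g_3), S(g_3,r), S(g_1,m_5), S(g_3,m_5), S(r,m_5), S(g_1,m_6), S(g_2,m_6), S(g_3,m_6), S(r,m_6), S(m_5,m_6), S(g_1,m_7), S(g_2,m_7), S(g_3,m_7), S(r,m_7), S(m_5,m_7), S(m_6,m_7)) all reduce to 0 modulo the current basis, so we have a Gröbner basis.
Inter-reduce: drop elements whose leading term is divisible by another's, tail-reduce, and make monic.
Reduced Gröbner basis: {1}.
The reduced Gröbner basis of I + (h) is {1}: the ideal is the whole ring, so the enlarged system has no common solution — adjoining h is inconsistent.

Adjoining 7p^2 - 2/5pq + 37/5p - 28/5q^2 - 16/5q + 19/5 makes the ideal the whole ring: the system is inconsistent.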